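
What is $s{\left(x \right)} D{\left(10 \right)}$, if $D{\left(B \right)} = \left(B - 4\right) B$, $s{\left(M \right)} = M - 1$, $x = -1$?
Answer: $-120$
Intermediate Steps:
$s{\left(M \right)} = -1 + M$
$D{\left(B \right)} = B \left(-4 + B\right)$ ($D{\left(B \right)} = \left(-4 + B\right) B = B \left(-4 + B\right)$)
$s{\left(x \right)} D{\left(10 \right)} = \left(-1 - 1\right) 10 \left(-4 + 10\right) = - 2 \cdot 10 \cdot 6 = \left(-2\right) 60 = -120$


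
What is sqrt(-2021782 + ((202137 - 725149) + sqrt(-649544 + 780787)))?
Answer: sqrt(-2544794 + sqrt(131243)) ≈ 1595.1*I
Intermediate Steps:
sqrt(-2021782 + ((202137 - 725149) + sqrt(-649544 + 780787))) = sqrt(-2021782 + (-523012 + sqrt(131243))) = sqrt(-2544794 + sqrt(131243))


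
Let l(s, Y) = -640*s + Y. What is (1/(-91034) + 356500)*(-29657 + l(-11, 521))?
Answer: -358547604796952/45517 ≈ -7.8772e+9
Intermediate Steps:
l(s, Y) = Y - 640*s
(1/(-91034) + 356500)*(-29657 + l(-11, 521)) = (1/(-91034) + 356500)*(-29657 + (521 - 640*(-11))) = (-1/91034 + 356500)*(-29657 + (521 + 7040)) = 32453620999*(-29657 + 7561)/91034 = (32453620999/91034)*(-22096) = -358547604796952/45517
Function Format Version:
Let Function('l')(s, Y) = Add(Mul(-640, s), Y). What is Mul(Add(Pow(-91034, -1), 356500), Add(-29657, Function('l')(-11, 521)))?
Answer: Rational(-358547604796952, 45517) ≈ -7.8772e+9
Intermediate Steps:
Function('l')(s, Y) = Add(Y, Mul(-640, s))
Mul(Add(Pow(-91034, -1), 356500), Add(-29657, Function('l')(-11, 521))) = Mul(Add(Pow(-91034, -1), 356500), Add(-29657, Add(521, Mul(-640, -11)))) = Mul(Add(Rational(-1, 91034), 356500), Add(-29657, Add(521, 7040))) = Mul(Rational(32453620999, 91034), Add(-29657, 7561)) = Mul(Rational(32453620999, 91034), -22096) = Rational(-358547604796952, 45517)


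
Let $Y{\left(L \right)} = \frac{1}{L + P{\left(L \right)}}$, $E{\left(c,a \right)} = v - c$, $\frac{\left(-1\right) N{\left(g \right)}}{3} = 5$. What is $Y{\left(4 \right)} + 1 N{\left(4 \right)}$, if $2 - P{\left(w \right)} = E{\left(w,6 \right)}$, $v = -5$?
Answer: $- \frac{224}{15} \approx -14.933$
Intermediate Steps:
$N{\left(g \right)} = -15$ ($N{\left(g \right)} = \left(-3\right) 5 = -15$)
$E{\left(c,a \right)} = -5 - c$
$P{\left(w \right)} = 7 + w$ ($P{\left(w \right)} = 2 - \left(-5 - w\right) = 2 + \left(5 + w\right) = 7 + w$)
$Y{\left(L \right)} = \frac{1}{7 + 2 L}$ ($Y{\left(L \right)} = \frac{1}{L + \left(7 + L\right)} = \frac{1}{7 + 2 L}$)
$Y{\left(4 \right)} + 1 N{\left(4 \right)} = \frac{1}{7 + 2 \cdot 4} + 1 \left(-15\right) = \frac{1}{7 + 8} - 15 = \frac{1}{15} - 15 = - \frac{224}{15}$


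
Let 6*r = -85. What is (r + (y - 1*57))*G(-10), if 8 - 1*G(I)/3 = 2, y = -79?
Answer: -2703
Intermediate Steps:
G(I) = 18 (G(I) = 24 - 3*2 = 24 - 6 = 18)
r = -85/6 (r = (1/6)*(-85) = -85/6 ≈ -14.167)
(r + (y - 1*57))*G(-10) = (-85/6 + (-79 - 1*57))*18 = (-85/6 + (-79 - 57))*18 = (-85/6 - 136)*18 = -901/6*18 = -2703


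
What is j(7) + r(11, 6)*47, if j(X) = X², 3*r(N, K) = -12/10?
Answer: 151/5 ≈ 30.200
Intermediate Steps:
r(N, K) = -⅖ (r(N, K) = (-12/10)/3 = (-12*⅒)/3 = (⅓)*(-6/5) = -⅖)
j(7) + r(11, 6)*47 = 7² - ⅖*47 = 49 - 94/5 = 151/5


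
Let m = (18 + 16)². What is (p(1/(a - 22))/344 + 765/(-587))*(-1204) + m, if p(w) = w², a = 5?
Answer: 924583187/339286 ≈ 2725.1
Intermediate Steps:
m = 1156 (m = 34² = 1156)
(p(1/(a - 22))/344 + 765/(-587))*(-1204) + m = ((1/(5 - 22))²/344 + 765/(-587))*(-1204) + 1156 = ((1/(-17))²*(1/344) + 765*(-1/587))*(-1204) + 1156 = ((-1/17)²*(1/344) - 765/587)*(-1204) + 1156 = ((1/289)*(1/344) - 765/587)*(-1204) + 1156 = (1/99416 - 765/587)*(-1204) + 1156 = -76052653/58357192*(-1204) + 1156 = 532368571/339286 + 1156 = 924583187/339286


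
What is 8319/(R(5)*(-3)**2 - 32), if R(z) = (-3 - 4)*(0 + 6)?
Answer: -8319/410 ≈ -20.290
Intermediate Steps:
R(z) = -42 (R(z) = -7*6 = -42)
8319/(R(5)*(-3)**2 - 32) = 8319/(-42*(-3)**2 - 32) = 8319/(-42*9 - 32) = 8319/(-378 - 32) = 8319/(-410) = 8319*(-1/410) = -8319/410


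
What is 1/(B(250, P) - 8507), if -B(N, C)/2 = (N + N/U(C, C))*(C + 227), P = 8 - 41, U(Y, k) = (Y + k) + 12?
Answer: -27/2800189 ≈ -9.6422e-6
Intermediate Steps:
U(Y, k) = 12 + Y + k
P = -33
B(N, C) = -2*(227 + C)*(N + N/(12 + 2*C)) (B(N, C) = -2*(N + N/(12 + C + C))*(C + 227) = -2*(N + N/(12 + 2*C))*(227 + C) = -2*(227 + C)*(N + N/(12 + 2*C)))
1/(B(250, P) - 8507) = 1/(250*(-2951 - 467*(-33) - 2*(-33)²)/(6 - 33) - 8507) = 1/(250*(-2951 + 15411 - 2*1089)/(-27) - 8507) = 1/(250*(-1/27)*(-2951 + 15411 - 2178) - 8507) = 1/(250*(-1/27)*10282 - 8507) = 1/(-2570500/27 - 8507) = 1/(-2800189/27) = -27/2800189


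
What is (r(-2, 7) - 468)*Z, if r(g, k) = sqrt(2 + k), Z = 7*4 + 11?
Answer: -18135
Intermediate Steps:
Z = 39 (Z = 28 + 11 = 39)
(r(-2, 7) - 468)*Z = (sqrt(2 + 7) - 468)*39 = (sqrt(9) - 468)*39 = (3 - 468)*39 = -465*39 = -18135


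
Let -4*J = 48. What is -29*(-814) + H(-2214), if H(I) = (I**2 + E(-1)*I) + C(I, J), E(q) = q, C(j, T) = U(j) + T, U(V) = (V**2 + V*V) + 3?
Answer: 14731199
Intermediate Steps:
J = -12 (J = -1/4*48 = -12)
U(V) = 3 + 2*V**2 (U(V) = (V**2 + V**2) + 3 = 2*V**2 + 3 = 3 + 2*V**2)
C(j, T) = 3 + T + 2*j**2 (C(j, T) = (3 + 2*j**2) + T = 3 + T + 2*j**2)
H(I) = -9 - I + 3*I**2 (H(I) = (I**2 - I) + (3 - 12 + 2*I**2) = (I**2 - I) + (-9 + 2*I**2) = -9 - I + 3*I**2)
-29*(-814) + H(-2214) = -29*(-814) + (-9 - 1*(-2214) + 3*(-2214)**2) = 23606 + (-9 + 2214 + 3*4901796) = 23606 + (-9 + 2214 + 14705388) = 23606 + 14707593 = 14731199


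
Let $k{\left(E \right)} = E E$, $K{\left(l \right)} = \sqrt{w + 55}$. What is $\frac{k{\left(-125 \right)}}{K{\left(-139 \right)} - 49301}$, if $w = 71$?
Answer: $- \frac{4401875}{13889077} - \frac{1875 \sqrt{14}}{97223539} \approx -0.317$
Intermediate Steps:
$K{\left(l \right)} = 3 \sqrt{14}$ ($K{\left(l \right)} = \sqrt{71 + 55} = \sqrt{126} = 3 \sqrt{14}$)
$k{\left(E \right)} = E^{2}$
$\frac{k{\left(-125 \right)}}{K{\left(-139 \right)} - 49301} = \frac{\left(-125\right)^{2}}{3 \sqrt{14} - 49301} = \frac{15625}{3 \sqrt{14} - 49301} = \frac{15625}{-49301 + 3 \sqrt{14}}$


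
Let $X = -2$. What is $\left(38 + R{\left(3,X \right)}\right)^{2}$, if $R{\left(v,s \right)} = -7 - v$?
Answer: $784$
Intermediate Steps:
$\left(38 + R{\left(3,X \right)}\right)^{2} = \left(38 - 10\right)^{2} = 28^{2} = 784$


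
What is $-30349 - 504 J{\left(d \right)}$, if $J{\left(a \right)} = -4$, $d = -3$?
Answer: $-28333$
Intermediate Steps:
$-30349 - 504 J{\left(d \right)} = -30349 - -2016 = -30349 + 2016 = -28333$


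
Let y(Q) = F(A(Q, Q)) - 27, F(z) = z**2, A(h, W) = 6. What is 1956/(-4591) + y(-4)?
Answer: 39363/4591 ≈ 8.5739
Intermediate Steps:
y(Q) = 9 (y(Q) = 6**2 - 27 = 36 - 27 = 9)
1956/(-4591) + y(-4) = 1956/(-4591) + 9 = 1956*(-1/4591) + 9 = -1956/4591 + 9 = 39363/4591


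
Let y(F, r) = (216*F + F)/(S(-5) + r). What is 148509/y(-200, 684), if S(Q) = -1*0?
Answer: -25395039/10850 ≈ -2340.6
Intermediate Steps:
S(Q) = 0
y(F, r) = 217*F/r (y(F, r) = (216*F + F)/(0 + r) = (217*F)/r = 217*F/r)
148509/y(-200, 684) = 148509/((217*(-200)/684)) = 148509/((217*(-200)*(1/684))) = 148509/(-10850/171) = 148509*(-171/10850) = -25395039/10850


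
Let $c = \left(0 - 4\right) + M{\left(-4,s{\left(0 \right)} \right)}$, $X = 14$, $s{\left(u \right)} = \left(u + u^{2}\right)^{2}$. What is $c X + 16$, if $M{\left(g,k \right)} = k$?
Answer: $-40$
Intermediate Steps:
$c = -4$ ($c = \left(0 - 4\right) + 0^{2} \left(1 + 0\right)^{2} = -4 + 0 \cdot 1^{2} = -4 + 0 \cdot 1 = -4 + 0 = -4$)
$c X + 16 = \left(-4\right) 14 + 16 = -56 + 16 = -40$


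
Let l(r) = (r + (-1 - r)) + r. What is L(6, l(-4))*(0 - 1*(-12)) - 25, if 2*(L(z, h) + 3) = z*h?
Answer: -241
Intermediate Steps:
l(r) = -1 + r
L(z, h) = -3 + h*z/2 (L(z, h) = -3 + (z*h)/2 = -3 + (h*z)/2 = -3 + h*z/2)
L(6, l(-4))*(0 - 1*(-12)) - 25 = (-3 + (½)*(-1 - 4)*6)*(0 - 1*(-12)) - 25 = (-3 + (½)*(-5)*6)*(0 + 12) - 25 = (-3 - 15)*12 - 25 = -18*12 - 25 = -216 - 25 = -241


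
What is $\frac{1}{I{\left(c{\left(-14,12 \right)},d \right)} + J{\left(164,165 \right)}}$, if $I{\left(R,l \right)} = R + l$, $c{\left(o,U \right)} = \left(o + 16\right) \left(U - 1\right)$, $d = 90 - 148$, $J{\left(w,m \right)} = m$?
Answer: $\frac{1}{129} \approx 0.0077519$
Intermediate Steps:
$d = -58$
$c{\left(o,U \right)} = \left(-1 + U\right) \left(16 + o\right)$ ($c{\left(o,U \right)} = \left(16 + o\right) \left(-1 + U\right) = \left(-1 + U\right) \left(16 + o\right)$)
$\frac{1}{I{\left(c{\left(-14,12 \right)},d \right)} + J{\left(164,165 \right)}} = \frac{1}{\left(\left(-16 - -14 + 16 \cdot 12 + 12 \left(-14\right)\right) - 58\right) + 165} = \frac{1}{\left(\left(-16 + 14 + 192 - 168\right) - 58\right) + 165} = \frac{1}{\left(22 - 58\right) + 165} = \frac{1}{-36 + 165} = \frac{1}{129}$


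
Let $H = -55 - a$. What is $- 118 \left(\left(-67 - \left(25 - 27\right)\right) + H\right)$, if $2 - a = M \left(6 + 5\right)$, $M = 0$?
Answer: $14396$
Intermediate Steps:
$a = 2$ ($a = 2 - 0 \left(6 + 5\right) = 2 - 0 \cdot 11 = 2 - 0 = 2 + 0 = 2$)
$H = -57$ ($H = -55 - 2 = -57$)
$- 118 \left(\left(-67 - \left(25 - 27\right)\right) + H\right) = - 118 \left(\left(-67 - \left(25 - 27\right)\right) - 57\right) = - 118 \left(\left(-67 - -2\right) - 57\right) = - 118 \left(\left(-67 + 2\right) - 57\right) = - 118 \left(-65 - 57\right) = \left(-118\right) \left(-122\right) = 14396$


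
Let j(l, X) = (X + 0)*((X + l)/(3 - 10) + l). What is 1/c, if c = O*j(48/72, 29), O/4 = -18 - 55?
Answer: 7/211700 ≈ 3.3066e-5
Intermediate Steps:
O = -292 (O = 4*(-18 - 55) = 4*(-73) = -292)
j(l, X) = X*(-X/7 + 6*l/7) (j(l, X) = X*((X + l)/(-7) + l) = X*((X + l)*(-⅐) + l) = X*((-X/7 - l/7) + l) = X*(-X/7 + 6*l/7))
c = 211700/7 (c = -292*29*(-1*29 + 6*(48/72))/7 = -292*29*(-29 + 6*(48*(1/72)))/7 = -292*29*(-29 + 6*(⅔))/7 = -292*29*(-29 + 4)/7 = -292*29*(-25)/7 = -292*(-725/7) = 211700/7 ≈ 30243.)
1/c = 1/(211700/7) = 7/211700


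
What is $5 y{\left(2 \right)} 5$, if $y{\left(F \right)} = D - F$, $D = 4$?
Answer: $50$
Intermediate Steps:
$y{\left(F \right)} = 4 - F$
$5 y{\left(2 \right)} 5 = 5 \left(4 - 2\right) 5 = 5 \cdot 2 \cdot 5 = 10 \cdot 5 = 50$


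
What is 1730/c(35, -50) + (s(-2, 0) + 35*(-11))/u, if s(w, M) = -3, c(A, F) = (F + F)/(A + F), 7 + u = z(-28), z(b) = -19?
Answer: 7135/26 ≈ 274.42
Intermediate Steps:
u = -26 (u = -7 - 19 = -26)
c(A, F) = 2*F/(A + F) (c(A, F) = (2*F)/(A + F) = 2*F/(A + F))
1730/c(35, -50) + (s(-2, 0) + 35*(-11))/u = 1730/((2*(-50)/(35 - 50))) + (-3 + 35*(-11))/(-26) = 1730/((2*(-50)/(-15))) + (-3 - 385)*(-1/26) = 1730/((2*(-50)*(-1/15))) - 388*(-1/26) = 1730/(20/3) + 194/13 = 1730*(3/20) + 194/13 = 519/2 + 194/13 = 7135/26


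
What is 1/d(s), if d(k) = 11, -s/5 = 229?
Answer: 1/11 ≈ 0.090909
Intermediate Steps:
s = -1145 (s = -5*229 = -1145)
1/d(s) = 1/11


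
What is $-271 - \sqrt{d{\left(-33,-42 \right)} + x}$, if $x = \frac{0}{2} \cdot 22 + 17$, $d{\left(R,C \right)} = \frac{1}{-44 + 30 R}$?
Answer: $-271 - \frac{9 \sqrt{224378}}{1034} \approx -275.12$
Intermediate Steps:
$x = 17$ ($x = 0 \cdot \frac{1}{2} \cdot 22 + 17 = 0 \cdot 22 + 17 = 0 + 17 = 17$)
$-271 - \sqrt{d{\left(-33,-42 \right)} + x} = -271 - \sqrt{\frac{1}{2 \left(-22 + 15 \left(-33\right)\right)} + 17} = -271 - \sqrt{\frac{1}{2 \left(-22 - 495\right)} + 17} = -271 - \sqrt{\frac{1}{2 \left(-517\right)} + 17} = -271 - \sqrt{\frac{1}{2} \left(- \frac{1}{517}\right) + 17} = -271 - \sqrt{- \frac{1}{1034} + 17} = -271 - \sqrt{\frac{17577}{1034}} = -271 - \frac{9 \sqrt{224378}}{1034}$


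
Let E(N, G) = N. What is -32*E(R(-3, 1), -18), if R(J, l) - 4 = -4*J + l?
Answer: -544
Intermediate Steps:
R(J, l) = 4 + l - 4*J (R(J, l) = 4 + (-4*J + l) = 4 + (l - 4*J) = 4 + l - 4*J)
-32*E(R(-3, 1), -18) = -32*(4 + 1 - 4*(-3)) = -32*(4 + 1 + 12) = -32*17 = -544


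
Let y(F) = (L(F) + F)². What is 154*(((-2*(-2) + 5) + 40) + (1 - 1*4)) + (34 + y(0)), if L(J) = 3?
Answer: 7127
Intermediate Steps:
y(F) = (3 + F)²
154*(((-2*(-2) + 5) + 40) + (1 - 1*4)) + (34 + y(0)) = 154*(((-2*(-2) + 5) + 40) + (1 - 1*4)) + (34 + (3 + 0)²) = 154*(((4 + 5) + 40) + (1 - 4)) + (34 + 3²) = 154*((9 + 40) - 3) + (34 + 9) = 154*(49 - 3) + 43 = 154*46 + 43 = 7084 + 43 = 7127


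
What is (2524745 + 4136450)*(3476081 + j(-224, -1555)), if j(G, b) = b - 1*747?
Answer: 23139519305905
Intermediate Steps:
j(G, b) = -747 + b (j(G, b) = b - 747 = -747 + b)
(2524745 + 4136450)*(3476081 + j(-224, -1555)) = (2524745 + 4136450)*(3476081 + (-747 - 1555)) = 6661195*(3476081 - 2302) = 6661195*3473779 = 23139519305905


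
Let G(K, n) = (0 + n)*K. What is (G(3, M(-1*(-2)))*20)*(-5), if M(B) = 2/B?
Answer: -300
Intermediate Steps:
G(K, n) = K*n (G(K, n) = n*K = K*n)
(G(3, M(-1*(-2)))*20)*(-5) = ((3*(2/((-1*(-2)))))*20)*(-5) = ((3*(2/2))*20)*(-5) = ((3*(2*(1/2)))*20)*(-5) = ((3*1)*20)*(-5) = (3*20)*(-5) = 60*(-5) = -300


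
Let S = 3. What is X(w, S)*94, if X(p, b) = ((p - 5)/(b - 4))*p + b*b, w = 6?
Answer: 282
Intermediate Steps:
X(p, b) = b**2 + p*(-5 + p)/(-4 + b) (X(p, b) = ((-5 + p)/(-4 + b))*p + b**2 = p*(-5 + p)/(-4 + b) + b**2 = b**2 + p*(-5 + p)/(-4 + b))
X(w, S)*94 = ((3**3 + 6**2 - 5*6 - 4*3**2)/(-4 + 3))*94 = ((27 + 36 - 30 - 4*9)/(-1))*94 = -(27 + 36 - 30 - 36)*94 = -1*(-3)*94 = 3*94 = 282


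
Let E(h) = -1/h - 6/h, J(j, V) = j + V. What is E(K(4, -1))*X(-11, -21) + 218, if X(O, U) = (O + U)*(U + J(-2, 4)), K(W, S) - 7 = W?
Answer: -1858/11 ≈ -168.91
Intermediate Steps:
K(W, S) = 7 + W
J(j, V) = V + j
X(O, U) = (2 + U)*(O + U) (X(O, U) = (O + U)*(U + (4 - 2)) = (O + U)*(U + 2) = (O + U)*(2 + U) = (2 + U)*(O + U))
E(h) = -7/h
E(K(4, -1))*X(-11, -21) + 218 = (-7/(7 + 4))*((-21)² + 2*(-11) + 2*(-21) - 11*(-21)) + 218 = (-7/11)*(441 - 22 - 42 + 231) + 218 = -7*1/11*608 + 218 = -7/11*608 + 218 = -4256/11 + 218 = -1858/11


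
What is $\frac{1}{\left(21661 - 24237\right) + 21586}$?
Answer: $\frac{1}{19010} \approx 5.2604 \cdot 10^{-5}$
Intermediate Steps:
$\frac{1}{\left(21661 - 24237\right) + 21586} = \frac{1}{-2576 + 21586} = \frac{1}{19010}$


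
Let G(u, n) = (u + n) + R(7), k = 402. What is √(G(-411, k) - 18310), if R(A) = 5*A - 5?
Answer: I*√18289 ≈ 135.24*I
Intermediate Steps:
R(A) = -5 + 5*A
G(u, n) = 30 + n + u (G(u, n) = (u + n) + (-5 + 5*7) = (n + u) + (-5 + 35) = (n + u) + 30 = 30 + n + u)
√(G(-411, k) - 18310) = √((30 + 402 - 411) - 18310) = √(21 - 18310) = √(-18289) = I*√18289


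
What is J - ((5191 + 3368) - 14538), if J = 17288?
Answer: 23267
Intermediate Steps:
J - ((5191 + 3368) - 14538) = 17288 - ((5191 + 3368) - 14538) = 17288 - (8559 - 14538) = 17288 - 1*(-5979) = 17288 + 5979 = 23267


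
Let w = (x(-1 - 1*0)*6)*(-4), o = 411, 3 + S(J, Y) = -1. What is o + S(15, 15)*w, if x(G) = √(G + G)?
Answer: 411 + 96*I*√2 ≈ 411.0 + 135.76*I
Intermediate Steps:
S(J, Y) = -4 (S(J, Y) = -3 - 1 = -4)
x(G) = √2*√G (x(G) = √(2*G) = √2*√G)
w = -24*I*√2 (w = ((√2*√(-1 - 1*0))*6)*(-4) = ((√2*√(-1 + 0))*6)*(-4) = ((√2*√(-1))*6)*(-4) = ((√2*I)*6)*(-4) = ((I*√2)*6)*(-4) = (6*I*√2)*(-4) = -24*I*√2 ≈ -33.941*I)
o + S(15, 15)*w = 411 - (-96)*I*√2 = 411 + 96*I*√2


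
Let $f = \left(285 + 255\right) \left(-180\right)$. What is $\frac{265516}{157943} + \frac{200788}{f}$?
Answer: $- \frac{1476225971}{3838014900} \approx -0.38463$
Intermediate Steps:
$f = -97200$ ($f = 540 \left(-180\right) = -97200$)
$\frac{265516}{157943} + \frac{200788}{f} = \frac{265516}{157943} + \frac{200788}{-97200} = 265516 \cdot \frac{1}{157943} + 200788 \left(- \frac{1}{97200}\right) = \frac{265516}{157943} - \frac{50197}{24300} = - \frac{1476225971}{3838014900}$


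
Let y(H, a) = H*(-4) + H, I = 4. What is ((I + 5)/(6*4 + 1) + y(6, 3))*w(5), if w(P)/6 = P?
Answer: -2646/5 ≈ -529.20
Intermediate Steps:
w(P) = 6*P
y(H, a) = -3*H (y(H, a) = -4*H + H = -3*H)
((I + 5)/(6*4 + 1) + y(6, 3))*w(5) = ((4 + 5)/(6*4 + 1) - 3*6)*(6*5) = (9/(24 + 1) - 18)*30 = (9/25 - 18)*30 = -441/25*30 = -2646/5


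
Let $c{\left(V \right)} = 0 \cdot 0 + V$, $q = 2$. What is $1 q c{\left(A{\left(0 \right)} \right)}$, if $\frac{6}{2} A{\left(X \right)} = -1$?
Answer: $- \frac{2}{3} \approx -0.66667$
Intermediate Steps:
$A{\left(X \right)} = - \frac{1}{3}$ ($A{\left(X \right)} = \frac{1}{3} \left(-1\right) = - \frac{1}{3}$)
$c{\left(V \right)} = V$ ($c{\left(V \right)} = 0 + V = V$)
$1 q c{\left(A{\left(0 \right)} \right)} = 1 \cdot 2 \left(- \frac{1}{3}\right) = 2 \left(- \frac{1}{3}\right) = - \frac{2}{3}$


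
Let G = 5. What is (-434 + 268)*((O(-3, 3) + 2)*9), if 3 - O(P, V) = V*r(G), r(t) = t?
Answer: 14940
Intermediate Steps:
O(P, V) = 3 - 5*V (O(P, V) = 3 - V*5 = 3 - 5*V)
(-434 + 268)*((O(-3, 3) + 2)*9) = (-434 + 268)*(((3 - 5*3) + 2)*9) = -166*((3 - 15) + 2)*9 = -166*(-12 + 2)*9 = -(-1660)*9 = -166*(-90) = 14940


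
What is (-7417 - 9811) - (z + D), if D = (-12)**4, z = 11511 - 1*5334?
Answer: -44141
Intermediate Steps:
z = 6177 (z = 11511 - 5334 = 6177)
D = 20736
(-7417 - 9811) - (z + D) = (-7417 - 9811) - (6177 + 20736) = -17228 - 1*26913 = -17228 - 26913 = -44141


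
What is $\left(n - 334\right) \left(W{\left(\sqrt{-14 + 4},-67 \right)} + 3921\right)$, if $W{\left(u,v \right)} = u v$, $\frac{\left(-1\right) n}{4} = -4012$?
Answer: $61614594 - 1052838 i \sqrt{10} \approx 6.1615 \cdot 10^{7} - 3.3294 \cdot 10^{6} i$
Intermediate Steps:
$n = 16048$ ($n = \left(-4\right) \left(-4012\right) = 16048$)
$\left(n - 334\right) \left(W{\left(\sqrt{-14 + 4},-67 \right)} + 3921\right) = \left(16048 - 334\right) \left(\sqrt{-14 + 4} \left(-67\right) + 3921\right) = 15714 \left(\sqrt{-10} \left(-67\right) + 3921\right) = 15714 \left(i \sqrt{10} \left(-67\right) + 3921\right) = 15714 \left(- 67 i \sqrt{10} + 3921\right) = 15714 \left(3921 - 67 i \sqrt{10}\right) = 61614594 - 1052838 i \sqrt{10}$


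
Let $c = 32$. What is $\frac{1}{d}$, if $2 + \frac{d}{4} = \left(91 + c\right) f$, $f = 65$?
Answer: $\frac{1}{31972} \approx 3.1277 \cdot 10^{-5}$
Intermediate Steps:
$d = 31972$ ($d = -8 + 4 \left(91 + 32\right) 65 = -8 + 4 \cdot 123 \cdot 65 = -8 + 4 \cdot 7995 = -8 + 31980 = 31972$)
$\frac{1}{d} = \frac{1}{31972}$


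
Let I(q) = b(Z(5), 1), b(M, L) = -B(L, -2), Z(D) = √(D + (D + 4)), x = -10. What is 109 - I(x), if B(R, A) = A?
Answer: 107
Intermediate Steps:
Z(D) = √(4 + 2*D) (Z(D) = √(D + (4 + D)) = √(4 + 2*D))
b(M, L) = 2 (b(M, L) = -1*(-2) = 2)
I(q) = 2
109 - I(x) = 109 - 1*2 = 109 - 2 = 107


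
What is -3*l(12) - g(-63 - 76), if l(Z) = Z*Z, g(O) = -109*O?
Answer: -15583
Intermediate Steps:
l(Z) = Z**2
-3*l(12) - g(-63 - 76) = -3*12**2 - (-109)*(-63 - 76) = -3*144 - (-109)*(-139) = -432 - 1*15151 = -432 - 15151 = -15583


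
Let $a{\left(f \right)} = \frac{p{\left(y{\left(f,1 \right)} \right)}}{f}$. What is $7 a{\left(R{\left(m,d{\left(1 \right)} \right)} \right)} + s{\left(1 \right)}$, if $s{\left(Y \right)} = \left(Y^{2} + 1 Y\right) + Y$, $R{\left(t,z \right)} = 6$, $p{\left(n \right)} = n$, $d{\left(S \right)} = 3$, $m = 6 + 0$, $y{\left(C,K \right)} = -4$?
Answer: $- \frac{5}{3} \approx -1.6667$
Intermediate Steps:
$m = 6$
$a{\left(f \right)} = - \frac{4}{f}$
$s{\left(Y \right)} = Y^{2} + 2 Y$ ($s{\left(Y \right)} = \left(Y^{2} + Y\right) + Y = \left(Y + Y^{2}\right) + Y = Y^{2} + 2 Y$)
$7 a{\left(R{\left(m,d{\left(1 \right)} \right)} \right)} + s{\left(1 \right)} = 7 \left(- \frac{4}{6}\right) + 1 \left(2 + 1\right) = 7 \left(\left(-4\right) \frac{1}{6}\right) + 1 \cdot 3 = 7 \left(- \frac{2}{3}\right) + 3 = - \frac{14}{3} + 3 = - \frac{5}{3}$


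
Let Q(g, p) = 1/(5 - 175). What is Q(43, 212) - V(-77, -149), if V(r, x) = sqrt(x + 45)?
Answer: -1/170 - 2*I*sqrt(26) ≈ -0.0058824 - 10.198*I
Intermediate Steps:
V(r, x) = sqrt(45 + x)
Q(g, p) = -1/170 (Q(g, p) = 1/(-170) = -1/170)
Q(43, 212) - V(-77, -149) = -1/170 - sqrt(45 - 149) = -1/170 - sqrt(-104) = -1/170 - 2*I*sqrt(26)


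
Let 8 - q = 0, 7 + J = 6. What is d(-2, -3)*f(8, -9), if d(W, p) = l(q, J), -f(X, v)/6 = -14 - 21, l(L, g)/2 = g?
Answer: -420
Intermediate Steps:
J = -1 (J = -7 + 6 = -1)
q = 8 (q = 8 - 1*0 = 8 + 0 = 8)
l(L, g) = 2*g
f(X, v) = 210 (f(X, v) = -6*(-14 - 21) = -6*(-35) = 210)
d(W, p) = -2 (d(W, p) = 2*(-1) = -2)
d(-2, -3)*f(8, -9) = -2*210 = -420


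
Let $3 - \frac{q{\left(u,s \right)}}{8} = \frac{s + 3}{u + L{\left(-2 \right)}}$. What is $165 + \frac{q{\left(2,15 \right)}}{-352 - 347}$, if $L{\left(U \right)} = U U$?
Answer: $165$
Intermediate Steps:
$L{\left(U \right)} = U^{2}$
$q{\left(u,s \right)} = 24 - \frac{8 \left(3 + s\right)}{4 + u}$ ($q{\left(u,s \right)} = 24 - 8 \frac{s + 3}{u + \left(-2\right)^{2}} = 24 - 8 \frac{3 + s}{u + 4} = 24 - 8 \frac{3 + s}{4 + u} = 24 - \frac{8 \left(3 + s\right)}{4 + u}$)
$165 + \frac{q{\left(2,15 \right)}}{-352 - 347} = 165 + \frac{8 \frac{1}{4 + 2} \left(9 - 15 + 3 \cdot 2\right)}{-352 - 347} = 165 + \frac{8 \cdot \frac{1}{6} \left(9 - 15 + 6\right)}{-699} = 165 + 8 \cdot \frac{1}{6} \cdot 0 \left(- \frac{1}{699}\right) = 165 + 0 \left(- \frac{1}{699}\right) = 165 + 0 = 165$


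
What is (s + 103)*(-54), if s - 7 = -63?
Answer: -2538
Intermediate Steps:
s = -56 (s = 7 - 63 = -56)
(s + 103)*(-54) = (-56 + 103)*(-54) = 47*(-54) = -2538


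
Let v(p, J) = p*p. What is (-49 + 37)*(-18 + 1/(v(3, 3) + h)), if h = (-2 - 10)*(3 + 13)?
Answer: 13180/61 ≈ 216.07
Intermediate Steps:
v(p, J) = p**2
h = -192 (h = -12*16 = -192)
(-49 + 37)*(-18 + 1/(v(3, 3) + h)) = (-49 + 37)*(-18 + 1/(3**2 - 192)) = -12*(-18 + 1/(9 - 192)) = -12*(-18 + 1/(-183)) = -12*(-18 - 1/183) = -12*(-3295/183) = 13180/61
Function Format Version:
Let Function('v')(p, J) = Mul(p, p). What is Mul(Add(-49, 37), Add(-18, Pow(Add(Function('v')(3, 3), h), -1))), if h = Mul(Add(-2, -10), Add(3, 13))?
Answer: Rational(13180, 61) ≈ 216.07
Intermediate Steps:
Function('v')(p, J) = Pow(p, 2)
h = -192 (h = Mul(-12, 16) = -192)
Mul(Add(-49, 37), Add(-18, Pow(Add(Function('v')(3, 3), h), -1))) = Mul(Add(-49, 37), Add(-18, Pow(Add(Pow(3, 2), -192), -1))) = Mul(-12, Add(-18, Pow(Add(9, -192), -1))) = Mul(-12, Add(-18, Pow(-183, -1))) = Mul(-12, Add(-18, Rational(-1, 183))) = Mul(-12, Rational(-3295, 183)) = Rational(13180, 61)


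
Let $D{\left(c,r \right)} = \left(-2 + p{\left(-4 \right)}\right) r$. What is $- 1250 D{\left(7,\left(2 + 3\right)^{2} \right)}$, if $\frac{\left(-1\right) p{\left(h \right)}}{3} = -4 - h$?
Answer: $62500$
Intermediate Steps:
$p{\left(h \right)} = 12 + 3 h$ ($p{\left(h \right)} = - 3 \left(-4 - h\right) = 12 + 3 h$)
$D{\left(c,r \right)} = - 2 r$ ($D{\left(c,r \right)} = \left(-2 + \left(12 + 3 \left(-4\right)\right)\right) r = \left(-2 + \left(12 - 12\right)\right) r = \left(-2 + 0\right) r = - 2 r$)
$- 1250 D{\left(7,\left(2 + 3\right)^{2} \right)} = - 1250 \left(- 2 \left(2 + 3\right)^{2}\right) = - 1250 \left(- 2 \cdot 5^{2}\right) = - 1250 \left(\left(-2\right) 25\right) = \left(-1250\right) \left(-50\right) = 62500$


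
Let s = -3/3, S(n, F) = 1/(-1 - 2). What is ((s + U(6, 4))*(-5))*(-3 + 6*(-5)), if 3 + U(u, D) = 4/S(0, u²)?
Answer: -2640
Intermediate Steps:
S(n, F) = -⅓ (S(n, F) = 1/(-3) = -⅓)
U(u, D) = -15 (U(u, D) = -3 + 4/(-⅓) = -3 + 4*(-3) = -3 - 12 = -15)
s = -1 (s = -3*⅓ = -1)
((s + U(6, 4))*(-5))*(-3 + 6*(-5)) = ((-1 - 15)*(-5))*(-3 + 6*(-5)) = (-16*(-5))*(-3 - 30) = 80*(-33) = -2640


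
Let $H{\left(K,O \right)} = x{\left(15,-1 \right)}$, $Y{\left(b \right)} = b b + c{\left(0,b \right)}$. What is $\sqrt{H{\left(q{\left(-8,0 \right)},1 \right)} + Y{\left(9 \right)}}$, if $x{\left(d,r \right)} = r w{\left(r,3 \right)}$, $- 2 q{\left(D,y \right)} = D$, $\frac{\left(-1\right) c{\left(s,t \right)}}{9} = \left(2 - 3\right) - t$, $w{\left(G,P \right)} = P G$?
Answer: $\sqrt{174} \approx 13.191$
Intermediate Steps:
$w{\left(G,P \right)} = G P$
$c{\left(s,t \right)} = 9 + 9 t$ ($c{\left(s,t \right)} = - 9 \left(\left(2 - 3\right) - t\right) = - 9 \left(-1 - t\right) = 9 + 9 t$)
$q{\left(D,y \right)} = - \frac{D}{2}$
$Y{\left(b \right)} = 9 + b^{2} + 9 b$ ($Y{\left(b \right)} = b b + \left(9 + 9 b\right) = b^{2} + \left(9 + 9 b\right) = 9 + b^{2} + 9 b$)
$x{\left(d,r \right)} = 3 r^{2}$ ($x{\left(d,r \right)} = r r 3 = r 3 r = 3 r^{2}$)
$H{\left(K,O \right)} = 3$ ($H{\left(K,O \right)} = 3 \left(-1\right)^{2} = 3 \cdot 1 = 3$)
$\sqrt{H{\left(q{\left(-8,0 \right)},1 \right)} + Y{\left(9 \right)}} = \sqrt{3 + \left(9 + 9^{2} + 9 \cdot 9\right)} = \sqrt{3 + \left(9 + 81 + 81\right)} = \sqrt{3 + 171} = \sqrt{174}$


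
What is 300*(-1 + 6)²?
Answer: 7500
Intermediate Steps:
300*(-1 + 6)² = 300*5² = 300*25 = 7500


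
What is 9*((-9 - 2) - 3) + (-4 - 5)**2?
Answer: -45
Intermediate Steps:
9*((-9 - 2) - 3) + (-4 - 5)**2 = 9*(-11 - 3) + (-9)**2 = 9*(-14) + 81 = -126 + 81 = -45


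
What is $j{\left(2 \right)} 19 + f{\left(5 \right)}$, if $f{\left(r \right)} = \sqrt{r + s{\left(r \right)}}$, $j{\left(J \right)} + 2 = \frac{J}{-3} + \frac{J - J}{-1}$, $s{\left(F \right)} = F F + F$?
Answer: $- \frac{152}{3} + \sqrt{35} \approx -44.751$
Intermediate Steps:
$s{\left(F \right)} = F + F^{2}$ ($s{\left(F \right)} = F^{2} + F = F + F^{2}$)
$j{\left(J \right)} = -2 - \frac{J}{3}$ ($j{\left(J \right)} = -2 + \left(\frac{J}{-3} + \frac{J - J}{-1}\right) = -2 + \left(J \left(- \frac{1}{3}\right) + 0 \left(-1\right)\right) = -2 + \left(- \frac{J}{3} + 0\right) = -2 - \frac{J}{3}$)
$f{\left(r \right)} = \sqrt{r + r \left(1 + r\right)}$
$j{\left(2 \right)} 19 + f{\left(5 \right)} = \left(-2 - \frac{2}{3}\right) 19 + \sqrt{5 \left(2 + 5\right)} = \left(-2 - \frac{2}{3}\right) 19 + \sqrt{5 \cdot 7} = \left(- \frac{8}{3}\right) 19 + \sqrt{35} = - \frac{152}{3} + \sqrt{35}$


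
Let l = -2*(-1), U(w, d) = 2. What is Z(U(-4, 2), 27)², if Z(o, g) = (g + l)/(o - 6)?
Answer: 841/16 ≈ 52.563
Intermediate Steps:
l = 2
Z(o, g) = (2 + g)/(-6 + o) (Z(o, g) = (g + 2)/(o - 6) = (2 + g)/(-6 + o))
Z(U(-4, 2), 27)² = ((2 + 27)/(-6 + 2))² = (29/(-4))² = (-¼*29)² = (-29/4)² = 841/16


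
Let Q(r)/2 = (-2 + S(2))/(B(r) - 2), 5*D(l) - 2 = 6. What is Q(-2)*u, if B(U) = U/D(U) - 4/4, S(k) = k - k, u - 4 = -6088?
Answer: -97344/17 ≈ -5726.1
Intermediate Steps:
u = -6084 (u = 4 - 6088 = -6084)
D(l) = 8/5 (D(l) = ⅖ + (⅕)*6 = ⅖ + 6/5 = 8/5)
S(k) = 0
B(U) = -1 + 5*U/8 (B(U) = U/(8/5) - 4/4 = U*(5/8) - 4*¼ = 5*U/8 - 1 = -1 + 5*U/8)
Q(r) = -4/(-3 + 5*r/8) (Q(r) = 2*((-2 + 0)/((-1 + 5*r/8) - 2)) = 2*(-2/(-3 + 5*r/8)) = -4/(-3 + 5*r/8))
Q(-2)*u = -32/(-24 + 5*(-2))*(-6084) = -32/(-24 - 10)*(-6084) = -32/(-34)*(-6084) = -32*(-1/34)*(-6084) = (16/17)*(-6084) = -97344/17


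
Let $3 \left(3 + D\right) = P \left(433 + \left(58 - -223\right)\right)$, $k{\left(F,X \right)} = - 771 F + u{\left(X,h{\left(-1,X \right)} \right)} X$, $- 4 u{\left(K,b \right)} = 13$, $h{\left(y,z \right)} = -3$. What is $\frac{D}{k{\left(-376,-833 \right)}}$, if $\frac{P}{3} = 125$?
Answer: $\frac{356988}{1170413} \approx 0.30501$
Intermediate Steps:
$P = 375$ ($P = 3 \cdot 125 = 375$)
$u{\left(K,b \right)} = - \frac{13}{4}$ ($u{\left(K,b \right)} = \left(- \frac{1}{4}\right) 13 = - \frac{13}{4}$)
$k{\left(F,X \right)} = - 771 F - \frac{13 X}{4}$
$D = 89247$ ($D = -3 + \frac{375 \left(433 + \left(58 - -223\right)\right)}{3} = -3 + \frac{375 \left(433 + \left(58 + 223\right)\right)}{3} = -3 + \frac{375 \left(433 + 281\right)}{3} = -3 + \frac{375 \cdot 714}{3} = -3 + \frac{1}{3} \cdot 267750 = -3 + 89250 = 89247$)
$\frac{D}{k{\left(-376,-833 \right)}} = \frac{89247}{\left(-771\right) \left(-376\right) - - \frac{10829}{4}} = \frac{89247}{289896 + \frac{10829}{4}} = \frac{89247}{\frac{1170413}{4}} = 89247 \cdot \frac{4}{1170413} = \frac{356988}{1170413}$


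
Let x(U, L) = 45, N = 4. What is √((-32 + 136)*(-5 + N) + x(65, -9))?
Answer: I*√59 ≈ 7.6811*I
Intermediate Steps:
√((-32 + 136)*(-5 + N) + x(65, -9)) = √((-32 + 136)*(-5 + 4) + 45) = √(104*(-1) + 45) = √(-104 + 45) = √(-59) = I*√59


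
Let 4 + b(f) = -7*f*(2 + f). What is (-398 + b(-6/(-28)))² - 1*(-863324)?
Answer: 805645817/784 ≈ 1.0276e+6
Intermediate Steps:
b(f) = -4 - 7*f*(2 + f)
(-398 + b(-6/(-28)))² - 1*(-863324) = (-398 + (-4 - (-84)/(-28) - 7*(-6/(-28))²))² - 1*(-863324) = (-398 + (-4 - (-84)*(-1)/28 - 7*(-6*(-1/28))²))² + 863324 = (-398 + (-4 - 14*3/14 - 7*(3/14)²))² + 863324 = (-398 + (-4 - 3 - 7*9/196))² + 863324 = (-398 + (-4 - 3 - 9/28))² + 863324 = (-398 - 205/28)² + 863324 = (-11349/28)² + 863324 = 128799801/784 + 863324 = 805645817/784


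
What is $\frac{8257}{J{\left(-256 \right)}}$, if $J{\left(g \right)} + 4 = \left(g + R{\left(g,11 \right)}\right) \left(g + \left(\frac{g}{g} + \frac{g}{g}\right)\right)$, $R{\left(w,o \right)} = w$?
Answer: $\frac{8257}{130044} \approx 0.063494$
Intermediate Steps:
$J{\left(g \right)} = -4 + 2 g \left(2 + g\right)$ ($J{\left(g \right)} = -4 + \left(g + g\right) \left(g + \left(\frac{g}{g} + \frac{g}{g}\right)\right) = -4 + 2 g \left(g + \left(1 + 1\right)\right) = -4 + 2 g \left(g + 2\right) = -4 + 2 g \left(2 + g\right)$)
$\frac{8257}{J{\left(-256 \right)}} = \frac{8257}{-4 + 2 \left(-256\right)^{2} + 4 \left(-256\right)} = \frac{8257}{-4 + 2 \cdot 65536 - 1024} = \frac{8257}{-4 + 131072 - 1024} = \frac{8257}{130044}$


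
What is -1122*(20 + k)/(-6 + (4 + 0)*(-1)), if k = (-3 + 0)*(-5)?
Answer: 3927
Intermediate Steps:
k = 15 (k = -3*(-5) = 15)
-1122*(20 + k)/(-6 + (4 + 0)*(-1)) = -1122*(20 + 15)/(-6 + (4 + 0)*(-1)) = -39270/(-6 + 4*(-1)) = -39270/(-6 - 4) = -39270/(-10) = -39270*(-1)/10 = -1122*(-7/2) = 3927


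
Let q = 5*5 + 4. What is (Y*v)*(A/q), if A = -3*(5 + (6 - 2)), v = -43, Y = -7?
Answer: -8127/29 ≈ -280.24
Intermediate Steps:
A = -27 (A = -3*(5 + 4) = -3*9 = -27)
q = 29 (q = 25 + 4 = 29)
(Y*v)*(A/q) = (-7*(-43))*(-27/29) = 301*(-27*1/29) = 301*(-27/29) = -8127/29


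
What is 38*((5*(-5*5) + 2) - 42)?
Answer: -6270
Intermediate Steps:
38*((5*(-5*5) + 2) - 42) = 38*((5*(-25) + 2) - 42) = 38*((-125 + 2) - 42) = 38*(-123 - 42) = 38*(-165) = -6270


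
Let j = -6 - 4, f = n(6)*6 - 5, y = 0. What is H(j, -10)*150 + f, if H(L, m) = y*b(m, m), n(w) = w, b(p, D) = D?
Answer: 31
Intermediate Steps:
f = 31 (f = 6*6 - 5 = 36 - 5 = 31)
j = -10
H(L, m) = 0 (H(L, m) = 0*m = 0)
H(j, -10)*150 + f = 0*150 + 31 = 0 + 31 = 31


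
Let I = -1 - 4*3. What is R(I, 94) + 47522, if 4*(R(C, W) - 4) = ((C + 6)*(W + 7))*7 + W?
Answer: 185249/4 ≈ 46312.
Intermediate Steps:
I = -13 (I = -1 - 12 = -13)
R(C, W) = 4 + W/4 + 7*(6 + C)*(7 + W)/4 (R(C, W) = 4 + (((C + 6)*(W + 7))*7 + W)/4 = 4 + (((6 + C)*(7 + W))*7 + W)/4 = 4 + (7*(6 + C)*(7 + W) + W)/4 = 4 + (W + 7*(6 + C)*(7 + W))/4 = 4 + (W/4 + 7*(6 + C)*(7 + W)/4) = 4 + W/4 + 7*(6 + C)*(7 + W)/4)
R(I, 94) + 47522 = (155/2 + (43/4)*94 + (49/4)*(-13) + (7/4)*(-13)*94) + 47522 = (155/2 + 2021/2 - 637/4 - 4277/2) + 47522 = -4839/4 + 47522 = 185249/4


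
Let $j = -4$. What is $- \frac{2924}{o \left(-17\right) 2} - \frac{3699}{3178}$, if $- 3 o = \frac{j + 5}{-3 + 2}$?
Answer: $\frac{816225}{3178} \approx 256.84$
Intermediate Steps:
$o = \frac{1}{3}$ ($o = - \frac{\left(-4 + 5\right) \frac{1}{-3 + 2}}{3} = - \frac{1 \frac{1}{-1}}{3} = - \frac{1 \left(-1\right)}{3} = \left(- \frac{1}{3}\right) \left(-1\right) = \frac{1}{3} \approx 0.33333$)
$- \frac{2924}{o \left(-17\right) 2} - \frac{3699}{3178} = - \frac{2924}{\frac{1}{3} \left(-17\right) 2} - \frac{3699}{3178} = - \frac{2924}{\left(- \frac{17}{3}\right) 2} - \frac{3699}{3178} = - \frac{2924}{- \frac{34}{3}} - \frac{3699}{3178} = \left(-2924\right) \left(- \frac{3}{34}\right) - \frac{3699}{3178} = 258 - \frac{3699}{3178} = \frac{816225}{3178}$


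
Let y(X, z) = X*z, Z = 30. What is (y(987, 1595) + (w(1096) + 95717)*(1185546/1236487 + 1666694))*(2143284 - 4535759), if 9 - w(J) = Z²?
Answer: -467546534243459286260525/1236487 ≈ -3.7812e+17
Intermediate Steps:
w(J) = -891 (w(J) = 9 - 1*30² = 9 - 1*900 = 9 - 900 = -891)
(y(987, 1595) + (w(1096) + 95717)*(1185546/1236487 + 1666694))*(2143284 - 4535759) = (987*1595 + (-891 + 95717)*(1185546/1236487 + 1666694))*(2143284 - 4535759) = (1574265 + 94826*(1185546*(1/1236487) + 1666694))*(-2392475) = (1574265 + 94826*(1185546/1236487 + 1666694))*(-2392475) = (1574265 + 94826*(2060846649524/1236487))*(-2392475) = (1574265 + 195421844387762824/1236487)*(-2392475) = (195423790945969879/1236487)*(-2392475) = -467546534243459286260525/1236487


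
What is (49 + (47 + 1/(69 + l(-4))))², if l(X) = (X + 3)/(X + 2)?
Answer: 178115716/19321 ≈ 9218.8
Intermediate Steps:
l(X) = (3 + X)/(2 + X)
(49 + (47 + 1/(69 + l(-4))))² = (49 + (47 + 1/(69 + (3 - 4)/(2 - 4))))² = (49 + (47 + 1/(69 - 1/(-2))))² = (49 + (47 + 1/(69 - ½*(-1))))² = (49 + (47 + 1/(69 + ½)))² = (49 + (47 + 1/(139/2)))² = (49 + (47 + 2/139))² = (49 + 6535/139)² = (13346/139)² = 178115716/19321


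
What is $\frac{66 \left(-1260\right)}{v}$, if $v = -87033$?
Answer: $\frac{27720}{29011} \approx 0.9555$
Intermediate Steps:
$\frac{66 \left(-1260\right)}{v} = \frac{66 \left(-1260\right)}{-87033} = \left(-83160\right) \left(- \frac{1}{87033}\right) = \frac{27720}{29011}$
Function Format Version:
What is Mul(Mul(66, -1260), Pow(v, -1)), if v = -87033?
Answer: Rational(27720, 29011) ≈ 0.95550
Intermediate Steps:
Mul(Mul(66, -1260), Pow(v, -1)) = Mul(Mul(66, -1260), Pow(-87033, -1)) = Mul(-83160, Rational(-1, 87033)) = Rational(27720, 29011)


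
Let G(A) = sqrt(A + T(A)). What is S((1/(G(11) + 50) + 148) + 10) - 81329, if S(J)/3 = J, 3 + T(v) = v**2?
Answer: -191707055/2371 - 3*sqrt(129)/2371 ≈ -80855.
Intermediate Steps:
T(v) = -3 + v**2
G(A) = sqrt(-3 + A + A**2) (G(A) = sqrt(A + (-3 + A**2)) = sqrt(-3 + A + A**2))
S(J) = 3*J
S((1/(G(11) + 50) + 148) + 10) - 81329 = 3*((1/(sqrt(-3 + 11 + 11**2) + 50) + 148) + 10) - 81329 = 3*((1/(sqrt(-3 + 11 + 121) + 50) + 148) + 10) - 81329 = 3*((1/(sqrt(129) + 50) + 148) + 10) - 81329 = 3*((1/(50 + sqrt(129)) + 148) + 10) - 81329 = 3*((148 + 1/(50 + sqrt(129))) + 10) - 81329 = 3*(158 + 1/(50 + sqrt(129))) - 81329 = (474 + 3/(50 + sqrt(129))) - 81329 = -80855 + 3/(50 + sqrt(129))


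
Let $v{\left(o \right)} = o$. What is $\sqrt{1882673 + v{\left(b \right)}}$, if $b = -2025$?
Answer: $2 \sqrt{470162} \approx 1371.4$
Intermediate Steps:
$\sqrt{1882673 + v{\left(b \right)}} = \sqrt{1882673 - 2025} = \sqrt{1880648} = 2 \sqrt{470162}$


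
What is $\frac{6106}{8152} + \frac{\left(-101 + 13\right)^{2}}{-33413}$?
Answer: $\frac{70445345}{136191388} \approx 0.51725$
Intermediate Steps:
$\frac{6106}{8152} + \frac{\left(-101 + 13\right)^{2}}{-33413} = 6106 \cdot \frac{1}{8152} + \left(-88\right)^{2} \left(- \frac{1}{33413}\right) = \frac{3053}{4076} + 7744 \left(- \frac{1}{33413}\right) = \frac{3053}{4076} - \frac{7744}{33413} = \frac{70445345}{136191388}$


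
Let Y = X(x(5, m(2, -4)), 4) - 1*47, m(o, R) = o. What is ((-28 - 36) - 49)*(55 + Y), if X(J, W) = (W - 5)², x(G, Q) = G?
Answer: -1017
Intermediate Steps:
X(J, W) = (-5 + W)²
Y = -46 (Y = (-5 + 4)² - 1*47 = (-1)² - 47 = 1 - 47 = -46)
((-28 - 36) - 49)*(55 + Y) = ((-28 - 36) - 49)*(55 - 46) = (-64 - 49)*9 = -113*9 = -1017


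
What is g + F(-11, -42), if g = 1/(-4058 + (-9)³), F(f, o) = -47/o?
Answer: 224947/201054 ≈ 1.1188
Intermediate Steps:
g = -1/4787 (g = 1/(-4058 - 729) = 1/(-4787) = -1/4787 ≈ -0.00020890)
g + F(-11, -42) = -1/4787 - 47/(-42) = -1/4787 - 47*(-1/42) = -1/4787 + 47/42 = 224947/201054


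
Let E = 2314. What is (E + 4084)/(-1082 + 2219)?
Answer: 6398/1137 ≈ 5.6271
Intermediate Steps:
(E + 4084)/(-1082 + 2219) = (2314 + 4084)/(-1082 + 2219) = 6398/1137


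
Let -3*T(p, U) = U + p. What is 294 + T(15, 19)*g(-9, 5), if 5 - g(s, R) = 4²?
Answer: 1256/3 ≈ 418.67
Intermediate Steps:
g(s, R) = -11 (g(s, R) = 5 - 1*4² = 5 - 1*16 = 5 - 16 = -11)
T(p, U) = -U/3 - p/3 (T(p, U) = -(U + p)/3 = -U/3 - p/3)
294 + T(15, 19)*g(-9, 5) = 294 + (-⅓*19 - ⅓*15)*(-11) = 294 + (-19/3 - 5)*(-11) = 294 - 34/3*(-11) = 294 + 374/3 = 1256/3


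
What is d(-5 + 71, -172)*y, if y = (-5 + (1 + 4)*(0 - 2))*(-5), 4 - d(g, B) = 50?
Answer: -3450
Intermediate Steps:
d(g, B) = -46 (d(g, B) = 4 - 1*50 = 4 - 50 = -46)
y = 75 (y = (-5 + 5*(-2))*(-5) = (-5 - 10)*(-5) = -15*(-5) = 75)
d(-5 + 71, -172)*y = -46*75 = -3450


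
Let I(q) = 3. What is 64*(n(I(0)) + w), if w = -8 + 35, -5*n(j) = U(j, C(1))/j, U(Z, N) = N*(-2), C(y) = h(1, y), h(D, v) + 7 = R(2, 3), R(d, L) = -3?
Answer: 4928/3 ≈ 1642.7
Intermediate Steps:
h(D, v) = -10 (h(D, v) = -7 - 3 = -10)
C(y) = -10
U(Z, N) = -2*N
n(j) = -4/j (n(j) = -(-2*(-10))/(5*j) = -4/j)
w = 27
64*(n(I(0)) + w) = 64*(-4/3 + 27) = 64*(77/3) = 4928/3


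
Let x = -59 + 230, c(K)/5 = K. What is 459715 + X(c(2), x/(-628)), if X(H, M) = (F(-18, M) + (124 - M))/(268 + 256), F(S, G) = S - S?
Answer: 151279412523/329072 ≈ 4.5972e+5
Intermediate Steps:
F(S, G) = 0
c(K) = 5*K
x = 171
X(H, M) = 31/131 - M/524 (X(H, M) = (0 + (124 - M))/(268 + 256) = (124 - M)/524 = (124 - M)*(1/524) = 31/131 - M/524)
459715 + X(c(2), x/(-628)) = 459715 + (31/131 - 171/(524*(-628))) = 459715 + (31/131 - 171*(-1)/(524*628)) = 459715 + (31/131 - 1/524*(-171/628)) = 459715 + (31/131 + 171/329072) = 459715 + 78043/329072 = 151279412523/329072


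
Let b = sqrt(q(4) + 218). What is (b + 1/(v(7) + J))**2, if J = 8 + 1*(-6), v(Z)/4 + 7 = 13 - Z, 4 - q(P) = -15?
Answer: 949/4 - sqrt(237) ≈ 221.86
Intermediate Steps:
q(P) = 19 (q(P) = 4 - 1*(-15) = 4 + 15 = 19)
v(Z) = 24 - 4*Z (v(Z) = -28 + 4*(13 - Z) = -28 + (52 - 4*Z) = 24 - 4*Z)
J = 2 (J = 8 - 6 = 2)
b = sqrt(237) (b = sqrt(19 + 218) = sqrt(237) ≈ 15.395)
(b + 1/(v(7) + J))**2 = (sqrt(237) + 1/((24 - 4*7) + 2))**2 = (sqrt(237) + 1/((24 - 28) + 2))**2 = (sqrt(237) + 1/(-4 + 2))**2 = (sqrt(237) + 1/(-2))**2 = (sqrt(237) - 1/2)**2 = (-1/2 + sqrt(237))**2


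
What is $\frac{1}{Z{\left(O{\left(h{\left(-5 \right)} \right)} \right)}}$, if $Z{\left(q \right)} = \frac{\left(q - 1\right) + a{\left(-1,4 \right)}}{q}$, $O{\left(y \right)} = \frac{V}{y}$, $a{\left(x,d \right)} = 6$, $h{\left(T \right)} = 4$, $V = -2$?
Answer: $- \frac{1}{9} \approx -0.11111$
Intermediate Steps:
$O{\left(y \right)} = - \frac{2}{y}$
$Z{\left(q \right)} = \frac{5 + q}{q}$ ($Z{\left(q \right)} = \frac{\left(q - 1\right) + 6}{q} = \frac{\left(-1 + q\right) + 6}{q} = \frac{5 + q}{q}$)
$\frac{1}{Z{\left(O{\left(h{\left(-5 \right)} \right)} \right)}} = \frac{1}{\frac{1}{\left(-2\right) \frac{1}{4}} \left(5 - \frac{2}{4}\right)} = \frac{1}{\frac{1}{\left(-2\right) \frac{1}{4}} \left(5 - \frac{1}{2}\right)} = \frac{1}{\frac{1}{- \frac{1}{2}} \left(5 - \frac{1}{2}\right)} = \frac{1}{\left(-2\right) \frac{9}{2}} = \frac{1}{-9} = - \frac{1}{9}$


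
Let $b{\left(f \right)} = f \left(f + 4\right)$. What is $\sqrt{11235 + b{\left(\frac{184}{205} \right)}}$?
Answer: $\frac{\sqrt{472335611}}{205} \approx 106.02$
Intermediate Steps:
$b{\left(f \right)} = f \left(4 + f\right)$
$\sqrt{11235 + b{\left(\frac{184}{205} \right)}} = \sqrt{11235 + \frac{184}{205} \left(4 + \frac{184}{205}\right)} = \sqrt{11235 + 184 \cdot \frac{1}{205} \left(4 + 184 \cdot \frac{1}{205}\right)} = \sqrt{11235 + \frac{184 \left(4 + \frac{184}{205}\right)}{205}} = \sqrt{11235 + \frac{184}{205} \cdot \frac{1004}{205}} = \sqrt{11235 + \frac{184736}{42025}} = \sqrt{\frac{472335611}{42025}} = \frac{\sqrt{472335611}}{205}$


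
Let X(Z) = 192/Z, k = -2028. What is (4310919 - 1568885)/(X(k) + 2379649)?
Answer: 463403746/402160665 ≈ 1.1523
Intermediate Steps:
(4310919 - 1568885)/(X(k) + 2379649) = (4310919 - 1568885)/(192/(-2028) + 2379649) = 2742034/(192*(-1/2028) + 2379649) = 2742034/(-16/169 + 2379649) = 2742034/(402160665/169) = 2742034*(169/402160665) = 463403746/402160665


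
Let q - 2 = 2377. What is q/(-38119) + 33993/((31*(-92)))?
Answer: -1302564075/108715388 ≈ -11.981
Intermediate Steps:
q = 2379 (q = 2 + 2377 = 2379)
q/(-38119) + 33993/((31*(-92))) = 2379/(-38119) + 33993/((31*(-92))) = 2379*(-1/38119) + 33993/(-2852) = -2379/38119 + 33993*(-1/2852) = -2379/38119 - 33993/2852 = -1302564075/108715388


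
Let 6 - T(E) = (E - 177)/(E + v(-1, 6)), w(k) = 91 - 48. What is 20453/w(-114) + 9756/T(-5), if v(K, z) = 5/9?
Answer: 1968829/10019 ≈ 196.51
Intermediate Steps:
w(k) = 43
v(K, z) = 5/9 (v(K, z) = 5*(⅑) = 5/9)
T(E) = 6 - (-177 + E)/(5/9 + E) (T(E) = 6 - (E - 177)/(E + 5/9) = 6 - (-177 + E)/(5/9 + E))
20453/w(-114) + 9756/T(-5) = 20453/43 + 9756/((3*(541 + 15*(-5))/(5 + 9*(-5)))) = 20453*(1/43) + 9756/((3*(541 - 75)/(5 - 45))) = 20453/43 + 9756/((3*466/(-40))) = 20453/43 + 9756/((3*(-1/40)*466)) = 20453/43 + 9756/(-699/20) = 20453/43 + 9756*(-20/699) = 20453/43 - 65040/233 = 1968829/10019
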